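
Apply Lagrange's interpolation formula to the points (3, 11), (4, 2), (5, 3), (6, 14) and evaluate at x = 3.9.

Lagrange interpolation formula:
P(x) = Σ yᵢ × Lᵢ(x)
where Lᵢ(x) = Π_{j≠i} (x - xⱼ)/(xᵢ - xⱼ)

L_0(3.9) = (3.9 - 4)/(3 - 4) × (3.9 - 5)/(3 - 5) × (3.9 - 6)/(3 - 6) = 0.038500
L_1(3.9) = (3.9 - 3)/(4 - 3) × (3.9 - 5)/(4 - 5) × (3.9 - 6)/(4 - 6) = 1.039500
L_2(3.9) = (3.9 - 3)/(5 - 3) × (3.9 - 4)/(5 - 4) × (3.9 - 6)/(5 - 6) = -0.094500
L_3(3.9) = (3.9 - 3)/(6 - 3) × (3.9 - 4)/(6 - 4) × (3.9 - 5)/(6 - 5) = 0.016500

P(3.9) = 11×L_0(3.9) + 2×L_1(3.9) + 3×L_2(3.9) + 14×L_3(3.9)
P(3.9) = 2.450000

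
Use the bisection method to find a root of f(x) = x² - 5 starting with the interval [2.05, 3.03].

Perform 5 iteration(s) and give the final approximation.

f(x) = x² - 5
Initial interval: [2.05, 3.03]

Iteration 1:
  c_1 = (2.050000 + 3.030000)/2 = 2.540000
  f(c_1) = f(2.540000) = 1.451600
  f(a) × f(c) < 0, new interval: [2.050000, 2.540000]
Iteration 2:
  c_2 = (2.050000 + 2.540000)/2 = 2.295000
  f(c_2) = f(2.295000) = 0.267025
  f(a) × f(c) < 0, new interval: [2.050000, 2.295000]
Iteration 3:
  c_3 = (2.050000 + 2.295000)/2 = 2.172500
  f(c_3) = f(2.172500) = -0.280244
  f(a) × f(c) ≥ 0, new interval: [2.172500, 2.295000]
Iteration 4:
  c_4 = (2.172500 + 2.295000)/2 = 2.233750
  f(c_4) = f(2.233750) = -0.010361
  f(a) × f(c) ≥ 0, new interval: [2.233750, 2.295000]
Iteration 5:
  c_5 = (2.233750 + 2.295000)/2 = 2.264375
  f(c_5) = f(2.264375) = 0.127394
  f(a) × f(c) < 0, new interval: [2.233750, 2.264375]

After 5 iteration(s), the approximation is c_5 = 2.264375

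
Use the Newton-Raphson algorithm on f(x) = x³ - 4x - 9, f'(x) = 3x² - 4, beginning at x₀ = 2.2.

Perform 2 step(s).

f(x) = x³ - 4x - 9
f'(x) = 3x² - 4
x₀ = 2.2

Newton-Raphson formula: x_{n+1} = x_n - f(x_n)/f'(x_n)

Iteration 1:
  f(2.200000) = -7.152000
  f'(2.200000) = 10.520000
  x_1 = 2.200000 - (-7.152000)/10.520000 = 2.879848
Iteration 2:
  f(2.879848) = 3.364696
  f'(2.879848) = 20.880572
  x_2 = 2.879848 - 3.364696/20.880572 = 2.718708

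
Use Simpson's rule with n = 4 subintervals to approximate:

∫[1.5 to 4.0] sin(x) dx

f(x) = sin(x)
a = 1.5, b = 4.0, n = 4
h = (b - a)/n = 0.625000

Simpson's rule: (h/3)[f(x₀) + 4f(x₁) + 2f(x₂) + ... + f(xₙ)]

x_0 = 1.5000, f(x_0) = 0.997495, coefficient = 1
x_1 = 2.1250, f(x_1) = 0.850320, coefficient = 4
x_2 = 2.7500, f(x_2) = 0.381661, coefficient = 2
x_3 = 3.3750, f(x_3) = -0.231294, coefficient = 4
x_4 = 4.0000, f(x_4) = -0.756802, coefficient = 1

I ≈ (0.625000/3) × 3.480118 = 0.725025
Exact value: 0.724381
Error: 0.000644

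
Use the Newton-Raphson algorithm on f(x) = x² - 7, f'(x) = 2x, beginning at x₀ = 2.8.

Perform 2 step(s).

f(x) = x² - 7
f'(x) = 2x
x₀ = 2.8

Newton-Raphson formula: x_{n+1} = x_n - f(x_n)/f'(x_n)

Iteration 1:
  f(2.800000) = 0.840000
  f'(2.800000) = 5.600000
  x_1 = 2.800000 - 0.840000/5.600000 = 2.650000
Iteration 2:
  f(2.650000) = 0.022500
  f'(2.650000) = 5.300000
  x_2 = 2.650000 - 0.022500/5.300000 = 2.645755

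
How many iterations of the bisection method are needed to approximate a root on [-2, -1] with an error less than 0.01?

We need (b-a)/2^n ≤ 0.01
(-1 - (-2))/2^n ≤ 0.01
1/2^n ≤ 0.01
2^n ≥ 100
n ≥ log₂(100) = 6.64
n ≥ 7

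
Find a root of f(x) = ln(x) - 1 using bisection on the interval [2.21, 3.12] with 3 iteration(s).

f(x) = ln(x) - 1
Initial interval: [2.21, 3.12]

Iteration 1:
  c_1 = (2.210000 + 3.120000)/2 = 2.665000
  f(c_1) = f(2.665000) = -0.019796
  f(a) × f(c) ≥ 0, new interval: [2.665000, 3.120000]
Iteration 2:
  c_2 = (2.665000 + 3.120000)/2 = 2.892500
  f(c_2) = f(2.892500) = 0.062121
  f(a) × f(c) < 0, new interval: [2.665000, 2.892500]
Iteration 3:
  c_3 = (2.665000 + 2.892500)/2 = 2.778750
  f(c_3) = f(2.778750) = 0.022001
  f(a) × f(c) < 0, new interval: [2.665000, 2.778750]

After 3 iteration(s), the approximation is c_3 = 2.778750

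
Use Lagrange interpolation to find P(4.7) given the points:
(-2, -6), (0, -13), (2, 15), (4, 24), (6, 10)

Lagrange interpolation formula:
P(x) = Σ yᵢ × Lᵢ(x)
where Lᵢ(x) = Π_{j≠i} (x - xⱼ)/(xᵢ - xⱼ)

L_0(4.7) = (4.7 - 0)/(-2 - 0) × (4.7 - 2)/(-2 - 2) × (4.7 - 4)/(-2 - 4) × (4.7 - 6)/(-2 - 6) = -0.030073
L_1(4.7) = (4.7 - (-2))/(0 - (-2)) × (4.7 - 2)/(0 - 2) × (4.7 - 4)/(0 - 4) × (4.7 - 6)/(0 - 6) = 0.171478
L_2(4.7) = (4.7 - (-2))/(2 - (-2)) × (4.7 - 0)/(2 - 0) × (4.7 - 4)/(2 - 4) × (4.7 - 6)/(2 - 6) = -0.447748
L_3(4.7) = (4.7 - (-2))/(4 - (-2)) × (4.7 - 0)/(4 - 0) × (4.7 - 2)/(4 - 2) × (4.7 - 6)/(4 - 6) = 1.151353
L_4(4.7) = (4.7 - (-2))/(6 - (-2)) × (4.7 - 0)/(6 - 0) × (4.7 - 2)/(6 - 2) × (4.7 - 4)/(6 - 4) = 0.154990

P(4.7) = (-6)×L_0(4.7) + (-13)×L_1(4.7) + 15×L_2(4.7) + 24×L_3(4.7) + 10×L_4(4.7)
P(4.7) = 20.417367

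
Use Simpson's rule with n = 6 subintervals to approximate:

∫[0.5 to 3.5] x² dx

f(x) = x²
a = 0.5, b = 3.5, n = 6
h = (b - a)/n = 0.500000

Simpson's rule: (h/3)[f(x₀) + 4f(x₁) + 2f(x₂) + ... + f(xₙ)]

x_0 = 0.5000, f(x_0) = 0.250000, coefficient = 1
x_1 = 1.0000, f(x_1) = 1.000000, coefficient = 4
x_2 = 1.5000, f(x_2) = 2.250000, coefficient = 2
x_3 = 2.0000, f(x_3) = 4.000000, coefficient = 4
x_4 = 2.5000, f(x_4) = 6.250000, coefficient = 2
x_5 = 3.0000, f(x_5) = 9.000000, coefficient = 4
x_6 = 3.5000, f(x_6) = 12.250000, coefficient = 1

I ≈ (0.500000/3) × 85.500000 = 14.250000
Exact value: 14.250000
Error: 0.000000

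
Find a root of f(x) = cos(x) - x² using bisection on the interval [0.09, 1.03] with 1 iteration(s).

f(x) = cos(x) - x²
Initial interval: [0.09, 1.03]

Iteration 1:
  c_1 = (0.090000 + 1.030000)/2 = 0.560000
  f(c_1) = f(0.560000) = 0.533655
  f(a) × f(c) ≥ 0, new interval: [0.560000, 1.030000]

After 1 iteration(s), the approximation is c_1 = 0.560000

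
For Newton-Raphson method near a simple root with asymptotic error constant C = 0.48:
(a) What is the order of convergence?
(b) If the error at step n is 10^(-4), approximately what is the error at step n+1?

(a) Newton-Raphson has quadratic (order 2) convergence near simple roots.
    This means |e_{n+1}| ≈ C|e_n|².

(b) With |e_n| = 10^(-4) and C = 0.48:
    |e_{n+1}| ≈ 0.48 × (10^(-4))² = 0.48 × 10^(-8)

(a) 2 (quadratic); (b) |e_{n+1}| ≈ 4.800e-09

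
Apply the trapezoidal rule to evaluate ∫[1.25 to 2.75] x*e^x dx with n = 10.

f(x) = x*e^x
a = 1.25, b = 2.75, n = 10
h = (b - a)/n = 0.150000

Trapezoidal rule: (h/2)[f(x₀) + 2f(x₁) + 2f(x₂) + ... + f(xₙ)]

x_0 = 1.2500, f(x_0) = 4.362929, coefficient = 1
x_1 = 1.4000, f(x_1) = 5.677280, coefficient = 2
x_2 = 1.5500, f(x_2) = 7.302779, coefficient = 2
x_3 = 1.7000, f(x_3) = 9.305711, coefficient = 2
x_4 = 1.8500, f(x_4) = 11.765666, coefficient = 2
x_5 = 2.0000, f(x_5) = 14.778112, coefficient = 2
x_6 = 2.1500, f(x_6) = 18.457446, coefficient = 2
x_7 = 2.3000, f(x_7) = 22.940620, coefficient = 2
x_8 = 2.4500, f(x_8) = 28.391449, coefficient = 2
x_9 = 2.6000, f(x_9) = 35.005719, coefficient = 2
x_10 = 2.7500, f(x_10) = 43.017238, coefficient = 1

I ≈ (0.150000/2) × 354.629729 = 26.597230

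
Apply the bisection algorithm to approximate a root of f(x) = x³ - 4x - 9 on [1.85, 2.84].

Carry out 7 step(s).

f(x) = x³ - 4x - 9
Initial interval: [1.85, 2.84]

Iteration 1:
  c_1 = (1.850000 + 2.840000)/2 = 2.345000
  f(c_1) = f(2.345000) = -5.484786
  f(a) × f(c) ≥ 0, new interval: [2.345000, 2.840000]
Iteration 2:
  c_2 = (2.345000 + 2.840000)/2 = 2.592500
  f(c_2) = f(2.592500) = -1.945662
  f(a) × f(c) ≥ 0, new interval: [2.592500, 2.840000]
Iteration 3:
  c_3 = (2.592500 + 2.840000)/2 = 2.716250
  f(c_3) = f(2.716250) = 0.175531
  f(a) × f(c) < 0, new interval: [2.592500, 2.716250]
Iteration 4:
  c_4 = (2.592500 + 2.716250)/2 = 2.654375
  f(c_4) = f(2.654375) = -0.915552
  f(a) × f(c) ≥ 0, new interval: [2.654375, 2.716250]
Iteration 5:
  c_5 = (2.654375 + 2.716250)/2 = 2.685312
  f(c_5) = f(2.685312) = -0.377721
  f(a) × f(c) ≥ 0, new interval: [2.685312, 2.716250]
Iteration 6:
  c_6 = (2.685312 + 2.716250)/2 = 2.700781
  f(c_6) = f(2.700781) = -0.103034
  f(a) × f(c) ≥ 0, new interval: [2.700781, 2.716250]
Iteration 7:
  c_7 = (2.700781 + 2.716250)/2 = 2.708516
  f(c_7) = f(2.708516) = 0.035762
  f(a) × f(c) < 0, new interval: [2.700781, 2.708516]

After 7 iteration(s), the approximation is c_7 = 2.708516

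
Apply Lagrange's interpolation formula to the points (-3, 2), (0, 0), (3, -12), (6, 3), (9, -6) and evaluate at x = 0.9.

Lagrange interpolation formula:
P(x) = Σ yᵢ × Lᵢ(x)
where Lᵢ(x) = Π_{j≠i} (x - xⱼ)/(xᵢ - xⱼ)

L_0(0.9) = (0.9 - 0)/(-3 - 0) × (0.9 - 3)/(-3 - 3) × (0.9 - 6)/(-3 - 6) × (0.9 - 9)/(-3 - 9) = -0.040162
L_1(0.9) = (0.9 - (-3))/(0 - (-3)) × (0.9 - 3)/(0 - 3) × (0.9 - 6)/(0 - 6) × (0.9 - 9)/(0 - 9) = 0.696150
L_2(0.9) = (0.9 - (-3))/(3 - (-3)) × (0.9 - 0)/(3 - 0) × (0.9 - 6)/(3 - 6) × (0.9 - 9)/(3 - 9) = 0.447525
L_3(0.9) = (0.9 - (-3))/(6 - (-3)) × (0.9 - 0)/(6 - 0) × (0.9 - 3)/(6 - 3) × (0.9 - 9)/(6 - 9) = -0.122850
L_4(0.9) = (0.9 - (-3))/(9 - (-3)) × (0.9 - 0)/(9 - 0) × (0.9 - 3)/(9 - 3) × (0.9 - 6)/(9 - 6) = 0.019338

P(0.9) = 2×L_0(0.9) + 0×L_1(0.9) + (-12)×L_2(0.9) + 3×L_3(0.9) + (-6)×L_4(0.9)
P(0.9) = -5.935200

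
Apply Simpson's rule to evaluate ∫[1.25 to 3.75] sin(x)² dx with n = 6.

f(x) = sin(x)²
a = 1.25, b = 3.75, n = 6
h = (b - a)/n = 0.416667

Simpson's rule: (h/3)[f(x₀) + 4f(x₁) + 2f(x₂) + ... + f(xₙ)]

x_0 = 1.2500, f(x_0) = 0.900572, coefficient = 1
x_1 = 1.6667, f(x_1) = 0.990837, coefficient = 4
x_2 = 2.0833, f(x_2) = 0.759518, coefficient = 2
x_3 = 2.5000, f(x_3) = 0.358169, coefficient = 4
x_4 = 2.9167, f(x_4) = 0.049744, coefficient = 2
x_5 = 3.3333, f(x_5) = 0.036316, coefficient = 4
x_6 = 3.7500, f(x_6) = 0.326682, coefficient = 1

I ≈ (0.416667/3) × 8.387067 = 1.164870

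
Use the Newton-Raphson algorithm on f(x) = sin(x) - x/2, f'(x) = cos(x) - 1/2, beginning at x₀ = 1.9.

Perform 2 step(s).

f(x) = sin(x) - x/2
f'(x) = cos(x) - 1/2
x₀ = 1.9

Newton-Raphson formula: x_{n+1} = x_n - f(x_n)/f'(x_n)

Iteration 1:
  f(1.900000) = -0.003700
  f'(1.900000) = -0.823290
  x_1 = 1.900000 - (-0.003700)/(-0.823290) = 1.895506
Iteration 2:
  f(1.895506) = -0.000010
  f'(1.895506) = -0.819034
  x_2 = 1.895506 - (-0.000010)/(-0.819034) = 1.895494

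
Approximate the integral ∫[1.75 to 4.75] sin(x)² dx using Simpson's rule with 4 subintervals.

f(x) = sin(x)²
a = 1.75, b = 4.75, n = 4
h = (b - a)/n = 0.750000

Simpson's rule: (h/3)[f(x₀) + 4f(x₁) + 2f(x₂) + ... + f(xₙ)]

x_0 = 1.7500, f(x_0) = 0.968228, coefficient = 1
x_1 = 2.5000, f(x_1) = 0.358169, coefficient = 4
x_2 = 3.2500, f(x_2) = 0.011706, coefficient = 2
x_3 = 4.0000, f(x_3) = 0.572750, coefficient = 4
x_4 = 4.7500, f(x_4) = 0.998586, coefficient = 1

I ≈ (0.750000/3) × 5.713902 = 1.428476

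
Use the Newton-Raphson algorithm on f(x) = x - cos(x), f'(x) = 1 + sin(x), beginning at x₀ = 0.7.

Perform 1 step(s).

f(x) = x - cos(x)
f'(x) = 1 + sin(x)
x₀ = 0.7

Newton-Raphson formula: x_{n+1} = x_n - f(x_n)/f'(x_n)

Iteration 1:
  f(0.700000) = -0.064842
  f'(0.700000) = 1.644218
  x_1 = 0.700000 - (-0.064842)/1.644218 = 0.739436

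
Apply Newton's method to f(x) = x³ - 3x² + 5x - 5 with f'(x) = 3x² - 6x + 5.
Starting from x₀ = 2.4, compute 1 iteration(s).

f(x) = x³ - 3x² + 5x - 5
f'(x) = 3x² - 6x + 5
x₀ = 2.4

Newton-Raphson formula: x_{n+1} = x_n - f(x_n)/f'(x_n)

Iteration 1:
  f(2.400000) = 3.544000
  f'(2.400000) = 7.880000
  x_1 = 2.400000 - 3.544000/7.880000 = 1.950254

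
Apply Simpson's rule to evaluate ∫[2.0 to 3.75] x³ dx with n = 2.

f(x) = x³
a = 2.0, b = 3.75, n = 2
h = (b - a)/n = 0.875000

Simpson's rule: (h/3)[f(x₀) + 4f(x₁) + 2f(x₂) + ... + f(xₙ)]

x_0 = 2.0000, f(x_0) = 8.000000, coefficient = 1
x_1 = 2.8750, f(x_1) = 23.763672, coefficient = 4
x_2 = 3.7500, f(x_2) = 52.734375, coefficient = 1

I ≈ (0.875000/3) × 155.789062 = 45.438477
Exact value: 45.438477
Error: 0.000000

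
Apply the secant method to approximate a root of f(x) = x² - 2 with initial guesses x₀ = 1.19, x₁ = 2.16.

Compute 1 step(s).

f(x) = x² - 2
x₀ = 1.19, x₁ = 2.16

Secant formula: x_{n+1} = x_n - f(x_n)(x_n - x_{n-1})/(f(x_n) - f(x_{n-1}))

Iteration 1:
  f(1.190000) = -0.583900
  f(2.160000) = 2.665600
  x_2 = 2.160000 - 2.665600×(2.160000 - 1.190000)/(2.665600 - (-0.583900))
       = 1.364299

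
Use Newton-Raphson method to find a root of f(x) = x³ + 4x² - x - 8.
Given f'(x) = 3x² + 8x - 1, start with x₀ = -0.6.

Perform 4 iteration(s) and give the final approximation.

f(x) = x³ + 4x² - x - 8
f'(x) = 3x² + 8x - 1
x₀ = -0.6

Newton-Raphson formula: x_{n+1} = x_n - f(x_n)/f'(x_n)

Iteration 1:
  f(-0.600000) = -6.176000
  f'(-0.600000) = -4.720000
  x_1 = -0.600000 - (-6.176000)/(-4.720000) = -1.908475
Iteration 2:
  f(-1.908475) = 1.526386
  f'(-1.908475) = -5.340971
  x_2 = -1.908475 - 1.526386/(-5.340971) = -1.622687
Iteration 3:
  f(-1.622687) = -0.117582
  f'(-1.622687) = -6.082158
  x_3 = -1.622687 - (-0.117582)/(-6.082158) = -1.642019
Iteration 4:
  f(-1.642019) = -0.000332
  f'(-1.642019) = -6.047473
  x_4 = -1.642019 - (-0.000332)/(-6.047473) = -1.642074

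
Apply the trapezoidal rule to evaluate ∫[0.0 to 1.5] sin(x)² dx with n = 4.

f(x) = sin(x)²
a = 0.0, b = 1.5, n = 4
h = (b - a)/n = 0.375000

Trapezoidal rule: (h/2)[f(x₀) + 2f(x₁) + 2f(x₂) + ... + f(xₙ)]

x_0 = 0.0000, f(x_0) = 0.000000, coefficient = 1
x_1 = 0.3750, f(x_1) = 0.134156, coefficient = 2
x_2 = 0.7500, f(x_2) = 0.464631, coefficient = 2
x_3 = 1.1250, f(x_3) = 0.814087, coefficient = 2
x_4 = 1.5000, f(x_4) = 0.994996, coefficient = 1

I ≈ (0.375000/2) × 3.820744 = 0.716389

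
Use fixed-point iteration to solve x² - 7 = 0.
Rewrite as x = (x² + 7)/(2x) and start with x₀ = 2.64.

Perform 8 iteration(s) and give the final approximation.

Equation: x² - 7 = 0
Fixed-point form: x = (x² + 7)/(2x)
x₀ = 2.64

x_1 = g(2.640000) = 2.645758
x_2 = g(2.645758) = 2.645751
x_3 = g(2.645751) = 2.645751
x_4 = g(2.645751) = 2.645751
x_5 = g(2.645751) = 2.645751
x_6 = g(2.645751) = 2.645751
x_7 = g(2.645751) = 2.645751
x_8 = g(2.645751) = 2.645751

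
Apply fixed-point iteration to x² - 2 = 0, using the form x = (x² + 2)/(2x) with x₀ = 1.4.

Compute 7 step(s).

Equation: x² - 2 = 0
Fixed-point form: x = (x² + 2)/(2x)
x₀ = 1.4

x_1 = g(1.400000) = 1.414286
x_2 = g(1.414286) = 1.414214
x_3 = g(1.414214) = 1.414214
x_4 = g(1.414214) = 1.414214
x_5 = g(1.414214) = 1.414214
x_6 = g(1.414214) = 1.414214
x_7 = g(1.414214) = 1.414214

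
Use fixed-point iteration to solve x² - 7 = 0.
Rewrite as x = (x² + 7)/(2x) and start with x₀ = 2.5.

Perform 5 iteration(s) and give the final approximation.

Equation: x² - 7 = 0
Fixed-point form: x = (x² + 7)/(2x)
x₀ = 2.5

x_1 = g(2.500000) = 2.650000
x_2 = g(2.650000) = 2.645755
x_3 = g(2.645755) = 2.645751
x_4 = g(2.645751) = 2.645751
x_5 = g(2.645751) = 2.645751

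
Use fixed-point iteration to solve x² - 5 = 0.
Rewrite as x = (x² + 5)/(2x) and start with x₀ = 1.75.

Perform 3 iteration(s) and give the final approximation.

Equation: x² - 5 = 0
Fixed-point form: x = (x² + 5)/(2x)
x₀ = 1.75

x_1 = g(1.750000) = 2.303571
x_2 = g(2.303571) = 2.237057
x_3 = g(2.237057) = 2.236068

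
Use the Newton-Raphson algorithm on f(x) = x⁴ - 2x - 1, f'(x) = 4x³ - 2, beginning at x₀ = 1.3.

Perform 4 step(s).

f(x) = x⁴ - 2x - 1
f'(x) = 4x³ - 2
x₀ = 1.3

Newton-Raphson formula: x_{n+1} = x_n - f(x_n)/f'(x_n)

Iteration 1:
  f(1.300000) = -0.743900
  f'(1.300000) = 6.788000
  x_1 = 1.300000 - (-0.743900)/6.788000 = 1.409590
Iteration 2:
  f(1.409590) = 0.128771
  f'(1.409590) = 9.203116
  x_2 = 1.409590 - 0.128771/9.203116 = 1.395598
Iteration 3:
  f(1.395598) = 0.002319
  f'(1.395598) = 8.872799
  x_3 = 1.395598 - 0.002319/8.872799 = 1.395337
Iteration 4:
  f(1.395337) = 0.000001
  f'(1.395337) = 8.866693
  x_4 = 1.395337 - 0.000001/8.866693 = 1.395337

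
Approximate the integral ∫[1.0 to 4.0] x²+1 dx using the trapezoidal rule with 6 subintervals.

f(x) = x²+1
a = 1.0, b = 4.0, n = 6
h = (b - a)/n = 0.500000

Trapezoidal rule: (h/2)[f(x₀) + 2f(x₁) + 2f(x₂) + ... + f(xₙ)]

x_0 = 1.0000, f(x_0) = 2.000000, coefficient = 1
x_1 = 1.5000, f(x_1) = 3.250000, coefficient = 2
x_2 = 2.0000, f(x_2) = 5.000000, coefficient = 2
x_3 = 2.5000, f(x_3) = 7.250000, coefficient = 2
x_4 = 3.0000, f(x_4) = 10.000000, coefficient = 2
x_5 = 3.5000, f(x_5) = 13.250000, coefficient = 2
x_6 = 4.0000, f(x_6) = 17.000000, coefficient = 1

I ≈ (0.500000/2) × 96.500000 = 24.125000
Exact value: 24.000000
Error: 0.125000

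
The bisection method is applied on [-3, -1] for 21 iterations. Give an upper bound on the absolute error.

Bisection error bound: |error| ≤ (b-a)/2^n
|error| ≤ (-1 - (-3))/2^21 = 2/2^21
|error| ≤ 0.0000009537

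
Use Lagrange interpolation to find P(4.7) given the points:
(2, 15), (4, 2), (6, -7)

Lagrange interpolation formula:
P(x) = Σ yᵢ × Lᵢ(x)
where Lᵢ(x) = Π_{j≠i} (x - xⱼ)/(xᵢ - xⱼ)

L_0(4.7) = (4.7 - 4)/(2 - 4) × (4.7 - 6)/(2 - 6) = -0.113750
L_1(4.7) = (4.7 - 2)/(4 - 2) × (4.7 - 6)/(4 - 6) = 0.877500
L_2(4.7) = (4.7 - 2)/(6 - 2) × (4.7 - 4)/(6 - 4) = 0.236250

P(4.7) = 15×L_0(4.7) + 2×L_1(4.7) + (-7)×L_2(4.7)
P(4.7) = -1.605000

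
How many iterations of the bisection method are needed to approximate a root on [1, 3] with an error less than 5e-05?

We need (b-a)/2^n ≤ 5e-05
(3 - 1)/2^n ≤ 5e-05
2/2^n ≤ 5e-05
2^n ≥ 40000
n ≥ log₂(40000) = 15.29
n ≥ 16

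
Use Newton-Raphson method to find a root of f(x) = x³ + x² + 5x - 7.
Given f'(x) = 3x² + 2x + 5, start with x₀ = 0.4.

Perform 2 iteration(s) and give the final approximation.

f(x) = x³ + x² + 5x - 7
f'(x) = 3x² + 2x + 5
x₀ = 0.4

Newton-Raphson formula: x_{n+1} = x_n - f(x_n)/f'(x_n)

Iteration 1:
  f(0.400000) = -4.776000
  f'(0.400000) = 6.280000
  x_1 = 0.400000 - (-4.776000)/6.280000 = 1.160510
Iteration 2:
  f(1.160510) = 1.712284
  f'(1.160510) = 11.361366
  x_2 = 1.160510 - 1.712284/11.361366 = 1.009798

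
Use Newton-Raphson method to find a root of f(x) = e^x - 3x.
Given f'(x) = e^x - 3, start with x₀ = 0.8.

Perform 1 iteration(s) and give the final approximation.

f(x) = e^x - 3x
f'(x) = e^x - 3
x₀ = 0.8

Newton-Raphson formula: x_{n+1} = x_n - f(x_n)/f'(x_n)

Iteration 1:
  f(0.800000) = -0.174459
  f'(0.800000) = -0.774459
  x_1 = 0.800000 - (-0.174459)/(-0.774459) = 0.574734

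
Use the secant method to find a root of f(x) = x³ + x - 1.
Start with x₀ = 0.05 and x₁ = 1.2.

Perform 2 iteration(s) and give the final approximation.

f(x) = x³ + x - 1
x₀ = 0.05, x₁ = 1.2

Secant formula: x_{n+1} = x_n - f(x_n)(x_n - x_{n-1})/(f(x_n) - f(x_{n-1}))

Iteration 1:
  f(0.050000) = -0.949875
  f(1.200000) = 1.928000
  x_2 = 1.200000 - 1.928000×(1.200000 - 0.050000)/(1.928000 - (-0.949875))
       = 0.429570
Iteration 2:
  f(1.200000) = 1.928000
  f(0.429570) = -0.491161
  x_3 = 0.429570 - (-0.491161)×(0.429570 - 1.200000)/(-0.491161 - 1.928000)
       = 0.585990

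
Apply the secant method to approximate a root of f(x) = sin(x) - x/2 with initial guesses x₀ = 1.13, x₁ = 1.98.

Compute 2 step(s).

f(x) = sin(x) - x/2
x₀ = 1.13, x₁ = 1.98

Secant formula: x_{n+1} = x_n - f(x_n)(x_n - x_{n-1})/(f(x_n) - f(x_{n-1}))

Iteration 1:
  f(1.130000) = 0.339412
  f(1.980000) = -0.072562
  x_2 = 1.980000 - (-0.072562)×(1.980000 - 1.130000)/(-0.072562 - 0.339412)
       = 1.830287
Iteration 2:
  f(1.980000) = -0.072562
  f(1.830287) = 0.051377
  x_3 = 1.830287 - 0.051377×(1.830287 - 1.980000)/(0.051377 - (-0.072562))
       = 1.892348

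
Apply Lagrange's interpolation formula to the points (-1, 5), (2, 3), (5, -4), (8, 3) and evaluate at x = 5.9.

Lagrange interpolation formula:
P(x) = Σ yᵢ × Lᵢ(x)
where Lᵢ(x) = Π_{j≠i} (x - xⱼ)/(xᵢ - xⱼ)

L_0(5.9) = (5.9 - 2)/(-1 - 2) × (5.9 - 5)/(-1 - 5) × (5.9 - 8)/(-1 - 8) = 0.045500
L_1(5.9) = (5.9 - (-1))/(2 - (-1)) × (5.9 - 5)/(2 - 5) × (5.9 - 8)/(2 - 8) = -0.241500
L_2(5.9) = (5.9 - (-1))/(5 - (-1)) × (5.9 - 2)/(5 - 2) × (5.9 - 8)/(5 - 8) = 1.046500
L_3(5.9) = (5.9 - (-1))/(8 - (-1)) × (5.9 - 2)/(8 - 2) × (5.9 - 5)/(8 - 5) = 0.149500

P(5.9) = 5×L_0(5.9) + 3×L_1(5.9) + (-4)×L_2(5.9) + 3×L_3(5.9)
P(5.9) = -4.234500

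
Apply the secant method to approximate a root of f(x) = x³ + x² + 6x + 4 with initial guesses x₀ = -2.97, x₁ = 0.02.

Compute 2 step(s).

f(x) = x³ + x² + 6x + 4
x₀ = -2.97, x₁ = 0.02

Secant formula: x_{n+1} = x_n - f(x_n)(x_n - x_{n-1})/(f(x_n) - f(x_{n-1}))

Iteration 1:
  f(-2.970000) = -31.197173
  f(0.020000) = 4.120408
  x_2 = 0.020000 - 4.120408×(0.020000 - (-2.970000))/(4.120408 - (-31.197173))
       = -0.328835
Iteration 2:
  f(0.020000) = 4.120408
  f(-0.328835) = 2.099563
  x_3 = -0.328835 - 2.099563×(-0.328835 - 0.020000)/(2.099563 - 4.120408)
       = -0.691259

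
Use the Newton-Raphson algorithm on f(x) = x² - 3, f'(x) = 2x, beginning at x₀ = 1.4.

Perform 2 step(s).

f(x) = x² - 3
f'(x) = 2x
x₀ = 1.4

Newton-Raphson formula: x_{n+1} = x_n - f(x_n)/f'(x_n)

Iteration 1:
  f(1.400000) = -1.040000
  f'(1.400000) = 2.800000
  x_1 = 1.400000 - (-1.040000)/2.800000 = 1.771429
Iteration 2:
  f(1.771429) = 0.137959
  f'(1.771429) = 3.542857
  x_2 = 1.771429 - 0.137959/3.542857 = 1.732488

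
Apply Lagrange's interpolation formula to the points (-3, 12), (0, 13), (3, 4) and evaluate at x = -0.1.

Lagrange interpolation formula:
P(x) = Σ yᵢ × Lᵢ(x)
where Lᵢ(x) = Π_{j≠i} (x - xⱼ)/(xᵢ - xⱼ)

L_0(-0.1) = (-0.1 - 0)/(-3 - 0) × (-0.1 - 3)/(-3 - 3) = 0.017222
L_1(-0.1) = (-0.1 - (-3))/(0 - (-3)) × (-0.1 - 3)/(0 - 3) = 0.998889
L_2(-0.1) = (-0.1 - (-3))/(3 - (-3)) × (-0.1 - 0)/(3 - 0) = -0.016111

P(-0.1) = 12×L_0(-0.1) + 13×L_1(-0.1) + 4×L_2(-0.1)
P(-0.1) = 13.127778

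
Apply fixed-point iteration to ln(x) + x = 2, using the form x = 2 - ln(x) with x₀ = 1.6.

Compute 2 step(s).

Equation: ln(x) + x = 2
Fixed-point form: x = 2 - ln(x)
x₀ = 1.6

x_1 = g(1.600000) = 1.529996
x_2 = g(1.529996) = 1.574735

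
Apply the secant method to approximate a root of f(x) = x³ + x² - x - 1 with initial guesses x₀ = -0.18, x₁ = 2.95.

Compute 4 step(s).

f(x) = x³ + x² - x - 1
x₀ = -0.18, x₁ = 2.95

Secant formula: x_{n+1} = x_n - f(x_n)(x_n - x_{n-1})/(f(x_n) - f(x_{n-1}))

Iteration 1:
  f(-0.180000) = -0.793432
  f(2.950000) = 30.424875
  x_2 = 2.950000 - 30.424875×(2.950000 - (-0.180000))/(30.424875 - (-0.793432))
       = -0.100449
Iteration 2:
  f(2.950000) = 30.424875
  f(-0.100449) = -0.890474
  x_3 = -0.100449 - (-0.890474)×(-0.100449 - 2.950000)/(-0.890474 - 30.424875)
       = -0.013707
Iteration 3:
  f(-0.100449) = -0.890474
  f(-0.013707) = -0.986107
  x_4 = -0.013707 - (-0.986107)×(-0.013707 - (-0.100449))/(-0.986107 - (-0.890474))
       = -0.908134
Iteration 4:
  f(-0.013707) = -0.986107
  f(-0.908134) = -0.016103
  x_5 = -0.908134 - (-0.016103)×(-0.908134 - (-0.013707))/(-0.016103 - (-0.986107))
       = -0.922983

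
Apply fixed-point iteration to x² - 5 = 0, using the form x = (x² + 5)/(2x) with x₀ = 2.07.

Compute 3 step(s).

Equation: x² - 5 = 0
Fixed-point form: x = (x² + 5)/(2x)
x₀ = 2.07

x_1 = g(2.070000) = 2.242729
x_2 = g(2.242729) = 2.236078
x_3 = g(2.236078) = 2.236068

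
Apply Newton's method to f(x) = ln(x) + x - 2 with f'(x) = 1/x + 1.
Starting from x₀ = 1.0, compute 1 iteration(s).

f(x) = ln(x) + x - 2
f'(x) = 1/x + 1
x₀ = 1.0

Newton-Raphson formula: x_{n+1} = x_n - f(x_n)/f'(x_n)

Iteration 1:
  f(1.000000) = -1.000000
  f'(1.000000) = 2.000000
  x_1 = 1.000000 - (-1.000000)/2.000000 = 1.500000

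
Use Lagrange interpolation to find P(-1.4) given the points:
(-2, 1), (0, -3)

Lagrange interpolation formula:
P(x) = Σ yᵢ × Lᵢ(x)
where Lᵢ(x) = Π_{j≠i} (x - xⱼ)/(xᵢ - xⱼ)

L_0(-1.4) = (-1.4 - 0)/(-2 - 0) = 0.700000
L_1(-1.4) = (-1.4 - (-2))/(0 - (-2)) = 0.300000

P(-1.4) = 1×L_0(-1.4) + (-3)×L_1(-1.4)
P(-1.4) = -0.200000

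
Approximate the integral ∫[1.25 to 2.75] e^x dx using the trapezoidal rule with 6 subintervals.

f(x) = e^x
a = 1.25, b = 2.75, n = 6
h = (b - a)/n = 0.250000

Trapezoidal rule: (h/2)[f(x₀) + 2f(x₁) + 2f(x₂) + ... + f(xₙ)]

x_0 = 1.2500, f(x_0) = 3.490343, coefficient = 1
x_1 = 1.5000, f(x_1) = 4.481689, coefficient = 2
x_2 = 1.7500, f(x_2) = 5.754603, coefficient = 2
x_3 = 2.0000, f(x_3) = 7.389056, coefficient = 2
x_4 = 2.2500, f(x_4) = 9.487736, coefficient = 2
x_5 = 2.5000, f(x_5) = 12.182494, coefficient = 2
x_6 = 2.7500, f(x_6) = 15.642632, coefficient = 1

I ≈ (0.250000/2) × 97.724130 = 12.215516
Exact value: 12.152289
Error: 0.063227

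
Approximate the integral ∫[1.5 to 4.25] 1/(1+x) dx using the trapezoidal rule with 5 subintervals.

f(x) = 1/(1+x)
a = 1.5, b = 4.25, n = 5
h = (b - a)/n = 0.550000

Trapezoidal rule: (h/2)[f(x₀) + 2f(x₁) + 2f(x₂) + ... + f(xₙ)]

x_0 = 1.5000, f(x_0) = 0.400000, coefficient = 1
x_1 = 2.0500, f(x_1) = 0.327869, coefficient = 2
x_2 = 2.6000, f(x_2) = 0.277778, coefficient = 2
x_3 = 3.1500, f(x_3) = 0.240964, coefficient = 2
x_4 = 3.7000, f(x_4) = 0.212766, coefficient = 2
x_5 = 4.2500, f(x_5) = 0.190476, coefficient = 1

I ≈ (0.550000/2) × 2.709229 = 0.745038
Exact value: 0.741937
Error: 0.003101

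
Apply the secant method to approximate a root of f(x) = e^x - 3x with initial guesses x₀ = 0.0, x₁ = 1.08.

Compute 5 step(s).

f(x) = e^x - 3x
x₀ = 0.0, x₁ = 1.08

Secant formula: x_{n+1} = x_n - f(x_n)(x_n - x_{n-1})/(f(x_n) - f(x_{n-1}))

Iteration 1:
  f(0.000000) = 1.000000
  f(1.080000) = -0.295320
  x_2 = 1.080000 - (-0.295320)×(1.080000 - 0.000000)/(-0.295320 - 1.000000)
       = 0.833771
Iteration 2:
  f(1.080000) = -0.295320
  f(0.833771) = -0.199329
  x_3 = 0.833771 - (-0.199329)×(0.833771 - 1.080000)/(-0.199329 - (-0.295320))
       = 0.322464
Iteration 3:
  f(0.833771) = -0.199329
  f(0.322464) = 0.413133
  x_4 = 0.322464 - 0.413133×(0.322464 - 0.833771)/(0.413133 - (-0.199329))
       = 0.667363
Iteration 4:
  f(0.322464) = 0.413133
  f(0.667363) = -0.052998
  x_5 = 0.667363 - (-0.052998)×(0.667363 - 0.322464)/(-0.052998 - 0.413133)
       = 0.628149
Iteration 5:
  f(0.667363) = -0.052998
  f(0.628149) = -0.010308
  x_6 = 0.628149 - (-0.010308)×(0.628149 - 0.667363)/(-0.010308 - (-0.052998))
       = 0.618680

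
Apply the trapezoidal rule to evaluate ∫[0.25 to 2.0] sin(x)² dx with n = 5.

f(x) = sin(x)²
a = 0.25, b = 2.0, n = 5
h = (b - a)/n = 0.350000

Trapezoidal rule: (h/2)[f(x₀) + 2f(x₁) + 2f(x₂) + ... + f(xₙ)]

x_0 = 0.2500, f(x_0) = 0.061209, coefficient = 1
x_1 = 0.6000, f(x_1) = 0.318821, coefficient = 2
x_2 = 0.9500, f(x_2) = 0.661645, coefficient = 2
x_3 = 1.3000, f(x_3) = 0.928444, coefficient = 2
x_4 = 1.6500, f(x_4) = 0.993740, coefficient = 2
x_5 = 2.0000, f(x_5) = 0.826822, coefficient = 1

I ≈ (0.350000/2) × 6.693331 = 1.171333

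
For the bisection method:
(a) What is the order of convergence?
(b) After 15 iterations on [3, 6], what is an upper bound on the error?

(a) Bisection has linear (order 1) convergence; the error is halved each step.

(b) Error bound = (b-a)/2^n = (6 - 3)/2^{15}
    = 3/2^{15}

(a) 1 (linear); (b) error ≤ 9.16e-05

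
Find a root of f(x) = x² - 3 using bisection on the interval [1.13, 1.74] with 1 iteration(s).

f(x) = x² - 3
Initial interval: [1.13, 1.74]

Iteration 1:
  c_1 = (1.130000 + 1.740000)/2 = 1.435000
  f(c_1) = f(1.435000) = -0.940775
  f(a) × f(c) ≥ 0, new interval: [1.435000, 1.740000]

After 1 iteration(s), the approximation is c_1 = 1.435000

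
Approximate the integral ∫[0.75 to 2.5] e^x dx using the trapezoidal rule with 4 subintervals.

f(x) = e^x
a = 0.75, b = 2.5, n = 4
h = (b - a)/n = 0.437500

Trapezoidal rule: (h/2)[f(x₀) + 2f(x₁) + 2f(x₂) + ... + f(xₙ)]

x_0 = 0.7500, f(x_0) = 2.117000, coefficient = 1
x_1 = 1.1875, f(x_1) = 3.278874, coefficient = 2
x_2 = 1.6250, f(x_2) = 5.078419, coefficient = 2
x_3 = 2.0625, f(x_3) = 7.865609, coefficient = 2
x_4 = 2.5000, f(x_4) = 12.182494, coefficient = 1

I ≈ (0.437500/2) × 46.745298 = 10.225534
Exact value: 10.065494
Error: 0.160040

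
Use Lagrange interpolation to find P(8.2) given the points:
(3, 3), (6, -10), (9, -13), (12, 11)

Lagrange interpolation formula:
P(x) = Σ yᵢ × Lᵢ(x)
where Lᵢ(x) = Π_{j≠i} (x - xⱼ)/(xᵢ - xⱼ)

L_0(8.2) = (8.2 - 6)/(3 - 6) × (8.2 - 9)/(3 - 9) × (8.2 - 12)/(3 - 12) = -0.041284
L_1(8.2) = (8.2 - 3)/(6 - 3) × (8.2 - 9)/(6 - 9) × (8.2 - 12)/(6 - 12) = 0.292741
L_2(8.2) = (8.2 - 3)/(9 - 3) × (8.2 - 6)/(9 - 6) × (8.2 - 12)/(9 - 12) = 0.805037
L_3(8.2) = (8.2 - 3)/(12 - 3) × (8.2 - 6)/(12 - 6) × (8.2 - 9)/(12 - 9) = -0.056494

P(8.2) = 3×L_0(8.2) + (-10)×L_1(8.2) + (-13)×L_2(8.2) + 11×L_3(8.2)
P(8.2) = -14.138173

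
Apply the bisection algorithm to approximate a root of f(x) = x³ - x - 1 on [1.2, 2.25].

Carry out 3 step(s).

f(x) = x³ - x - 1
Initial interval: [1.2, 2.25]

Iteration 1:
  c_1 = (1.200000 + 2.250000)/2 = 1.725000
  f(c_1) = f(1.725000) = 2.407953
  f(a) × f(c) < 0, new interval: [1.200000, 1.725000]
Iteration 2:
  c_2 = (1.200000 + 1.725000)/2 = 1.462500
  f(c_2) = f(1.462500) = 0.665650
  f(a) × f(c) < 0, new interval: [1.200000, 1.462500]
Iteration 3:
  c_3 = (1.200000 + 1.462500)/2 = 1.331250
  f(c_3) = f(1.331250) = 0.028027
  f(a) × f(c) < 0, new interval: [1.200000, 1.331250]

After 3 iteration(s), the approximation is c_3 = 1.331250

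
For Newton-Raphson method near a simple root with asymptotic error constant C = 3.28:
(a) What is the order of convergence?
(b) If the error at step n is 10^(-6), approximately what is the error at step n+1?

(a) Newton-Raphson has quadratic (order 2) convergence near simple roots.
    This means |e_{n+1}| ≈ C|e_n|².

(b) With |e_n| = 10^(-6) and C = 3.28:
    |e_{n+1}| ≈ 3.28 × (10^(-6))² = 3.28 × 10^(-12)

(a) 2 (quadratic); (b) |e_{n+1}| ≈ 3.280e-12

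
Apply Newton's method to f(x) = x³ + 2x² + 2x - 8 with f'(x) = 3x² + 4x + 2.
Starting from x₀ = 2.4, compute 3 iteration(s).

f(x) = x³ + 2x² + 2x - 8
f'(x) = 3x² + 4x + 2
x₀ = 2.4

Newton-Raphson formula: x_{n+1} = x_n - f(x_n)/f'(x_n)

Iteration 1:
  f(2.400000) = 22.144000
  f'(2.400000) = 28.880000
  x_1 = 2.400000 - 22.144000/28.880000 = 1.633241
Iteration 2:
  f(1.633241) = 4.958066
  f'(1.633241) = 16.535392
  x_2 = 1.633241 - 4.958066/16.535392 = 1.333395
Iteration 3:
  f(1.333395) = 0.593378
  f'(1.333395) = 12.667411
  x_3 = 1.333395 - 0.593378/12.667411 = 1.286552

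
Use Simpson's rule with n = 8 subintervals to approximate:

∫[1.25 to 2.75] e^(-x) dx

f(x) = e^(-x)
a = 1.25, b = 2.75, n = 8
h = (b - a)/n = 0.187500

Simpson's rule: (h/3)[f(x₀) + 4f(x₁) + 2f(x₂) + ... + f(xₙ)]

x_0 = 1.2500, f(x_0) = 0.286505, coefficient = 1
x_1 = 1.4375, f(x_1) = 0.237521, coefficient = 4
x_2 = 1.6250, f(x_2) = 0.196912, coefficient = 2
x_3 = 1.8125, f(x_3) = 0.163246, coefficient = 4
x_4 = 2.0000, f(x_4) = 0.135335, coefficient = 2
x_5 = 2.1875, f(x_5) = 0.112197, coefficient = 4
x_6 = 2.3750, f(x_6) = 0.093014, coefficient = 2
x_7 = 2.5625, f(x_7) = 0.077112, coefficient = 4
x_8 = 2.7500, f(x_8) = 0.063928, coefficient = 1

I ≈ (0.187500/3) × 3.561255 = 0.222578
Exact value: 0.222577
Error: 0.000002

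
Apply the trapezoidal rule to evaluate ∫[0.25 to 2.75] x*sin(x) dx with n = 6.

f(x) = x*sin(x)
a = 0.25, b = 2.75, n = 6
h = (b - a)/n = 0.416667

Trapezoidal rule: (h/2)[f(x₀) + 2f(x₁) + 2f(x₂) + ... + f(xₙ)]

x_0 = 0.2500, f(x_0) = 0.061851, coefficient = 1
x_1 = 0.6667, f(x_1) = 0.412247, coefficient = 2
x_2 = 1.0833, f(x_2) = 0.957151, coefficient = 2
x_3 = 1.5000, f(x_3) = 1.496242, coefficient = 2
x_4 = 1.9167, f(x_4) = 1.803163, coefficient = 2
x_5 = 2.3333, f(x_5) = 1.687200, coefficient = 2
x_6 = 2.7500, f(x_6) = 1.049568, coefficient = 1

I ≈ (0.416667/2) × 13.823426 = 2.879880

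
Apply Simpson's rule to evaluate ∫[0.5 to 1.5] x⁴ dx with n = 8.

f(x) = x⁴
a = 0.5, b = 1.5, n = 8
h = (b - a)/n = 0.125000

Simpson's rule: (h/3)[f(x₀) + 4f(x₁) + 2f(x₂) + ... + f(xₙ)]

x_0 = 0.5000, f(x_0) = 0.062500, coefficient = 1
x_1 = 0.6250, f(x_1) = 0.152588, coefficient = 4
x_2 = 0.7500, f(x_2) = 0.316406, coefficient = 2
x_3 = 0.8750, f(x_3) = 0.586182, coefficient = 4
x_4 = 1.0000, f(x_4) = 1.000000, coefficient = 2
x_5 = 1.1250, f(x_5) = 1.601807, coefficient = 4
x_6 = 1.2500, f(x_6) = 2.441406, coefficient = 2
x_7 = 1.3750, f(x_7) = 3.574463, coefficient = 4
x_8 = 1.5000, f(x_8) = 5.062500, coefficient = 1

I ≈ (0.125000/3) × 36.300781 = 1.512533
Exact value: 1.512500
Error: 0.000033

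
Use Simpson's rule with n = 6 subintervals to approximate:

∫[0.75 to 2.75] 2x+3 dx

f(x) = 2x+3
a = 0.75, b = 2.75, n = 6
h = (b - a)/n = 0.333333

Simpson's rule: (h/3)[f(x₀) + 4f(x₁) + 2f(x₂) + ... + f(xₙ)]

x_0 = 0.7500, f(x_0) = 4.500000, coefficient = 1
x_1 = 1.0833, f(x_1) = 5.166667, coefficient = 4
x_2 = 1.4167, f(x_2) = 5.833333, coefficient = 2
x_3 = 1.7500, f(x_3) = 6.500000, coefficient = 4
x_4 = 2.0833, f(x_4) = 7.166667, coefficient = 2
x_5 = 2.4167, f(x_5) = 7.833333, coefficient = 4
x_6 = 2.7500, f(x_6) = 8.500000, coefficient = 1

I ≈ (0.333333/3) × 117.000000 = 13.000000
Exact value: 13.000000
Error: 0.000000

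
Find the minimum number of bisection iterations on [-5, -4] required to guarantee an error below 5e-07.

We need (b-a)/2^n ≤ 5e-07
(-4 - (-5))/2^n ≤ 5e-07
1/2^n ≤ 5e-07
2^n ≥ 2000000
n ≥ log₂(2000000) = 20.93
n ≥ 21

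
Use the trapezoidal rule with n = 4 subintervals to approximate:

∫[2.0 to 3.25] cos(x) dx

f(x) = cos(x)
a = 2.0, b = 3.25, n = 4
h = (b - a)/n = 0.312500

Trapezoidal rule: (h/2)[f(x₀) + 2f(x₁) + 2f(x₂) + ... + f(xₙ)]

x_0 = 2.0000, f(x_0) = -0.416147, coefficient = 1
x_1 = 2.3125, f(x_1) = -0.675545, coefficient = 2
x_2 = 2.6250, f(x_2) = -0.869507, coefficient = 2
x_3 = 2.9375, f(x_3) = -0.979245, coefficient = 2
x_4 = 3.2500, f(x_4) = -0.994130, coefficient = 1

I ≈ (0.312500/2) × -6.458872 = -1.009199
Exact value: -1.017493
Error: 0.008294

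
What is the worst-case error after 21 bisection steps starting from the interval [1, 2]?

Bisection error bound: |error| ≤ (b-a)/2^n
|error| ≤ (2 - 1)/2^21 = 1/2^21
|error| ≤ 0.0000004768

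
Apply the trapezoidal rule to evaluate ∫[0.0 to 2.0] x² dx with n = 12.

f(x) = x²
a = 0.0, b = 2.0, n = 12
h = (b - a)/n = 0.166667

Trapezoidal rule: (h/2)[f(x₀) + 2f(x₁) + 2f(x₂) + ... + f(xₙ)]

x_0 = 0.0000, f(x_0) = 0.000000, coefficient = 1
x_1 = 0.1667, f(x_1) = 0.027778, coefficient = 2
x_2 = 0.3333, f(x_2) = 0.111111, coefficient = 2
x_3 = 0.5000, f(x_3) = 0.250000, coefficient = 2
x_4 = 0.6667, f(x_4) = 0.444444, coefficient = 2
x_5 = 0.8333, f(x_5) = 0.694444, coefficient = 2
x_6 = 1.0000, f(x_6) = 1.000000, coefficient = 2
x_7 = 1.1667, f(x_7) = 1.361111, coefficient = 2
x_8 = 1.3333, f(x_8) = 1.777778, coefficient = 2
x_9 = 1.5000, f(x_9) = 2.250000, coefficient = 2
x_10 = 1.6667, f(x_10) = 2.777778, coefficient = 2
x_11 = 1.8333, f(x_11) = 3.361111, coefficient = 2
x_12 = 2.0000, f(x_12) = 4.000000, coefficient = 1

I ≈ (0.166667/2) × 32.111111 = 2.675926
Exact value: 2.666667
Error: 0.009259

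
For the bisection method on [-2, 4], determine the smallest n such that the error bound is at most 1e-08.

We need (b-a)/2^n ≤ 1e-08
(4 - (-2))/2^n ≤ 1e-08
6/2^n ≤ 1e-08
2^n ≥ 600000000
n ≥ log₂(600000000) = 29.16
n ≥ 30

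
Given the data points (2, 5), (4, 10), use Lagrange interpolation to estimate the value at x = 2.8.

Lagrange interpolation formula:
P(x) = Σ yᵢ × Lᵢ(x)
where Lᵢ(x) = Π_{j≠i} (x - xⱼ)/(xᵢ - xⱼ)

L_0(2.8) = (2.8 - 4)/(2 - 4) = 0.600000
L_1(2.8) = (2.8 - 2)/(4 - 2) = 0.400000

P(2.8) = 5×L_0(2.8) + 10×L_1(2.8)
P(2.8) = 7.000000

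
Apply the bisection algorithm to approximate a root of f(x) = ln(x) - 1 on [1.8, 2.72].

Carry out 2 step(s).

f(x) = ln(x) - 1
Initial interval: [1.8, 2.72]

Iteration 1:
  c_1 = (1.800000 + 2.720000)/2 = 2.260000
  f(c_1) = f(2.260000) = -0.184635
  f(a) × f(c) ≥ 0, new interval: [2.260000, 2.720000]
Iteration 2:
  c_2 = (2.260000 + 2.720000)/2 = 2.490000
  f(c_2) = f(2.490000) = -0.087717
  f(a) × f(c) ≥ 0, new interval: [2.490000, 2.720000]

After 2 iteration(s), the approximation is c_2 = 2.490000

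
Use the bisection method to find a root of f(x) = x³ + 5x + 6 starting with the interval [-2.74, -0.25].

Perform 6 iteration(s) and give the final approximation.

f(x) = x³ + 5x + 6
Initial interval: [-2.74, -0.25]

Iteration 1:
  c_1 = (-2.740000 + (-0.250000))/2 = -1.495000
  f(c_1) = f(-1.495000) = -4.816362
  f(a) × f(c) ≥ 0, new interval: [-1.495000, -0.250000]
Iteration 2:
  c_2 = (-1.495000 + (-0.250000))/2 = -0.872500
  f(c_2) = f(-0.872500) = 0.973304
  f(a) × f(c) < 0, new interval: [-1.495000, -0.872500]
Iteration 3:
  c_3 = (-1.495000 + (-0.872500))/2 = -1.183750
  f(c_3) = f(-1.183750) = -1.577496
  f(a) × f(c) ≥ 0, new interval: [-1.183750, -0.872500]
Iteration 4:
  c_4 = (-1.183750 + (-0.872500))/2 = -1.028125
  f(c_4) = f(-1.028125) = -0.227395
  f(a) × f(c) ≥ 0, new interval: [-1.028125, -0.872500]
Iteration 5:
  c_5 = (-1.028125 + (-0.872500))/2 = -0.950313
  f(c_5) = f(-0.950313) = 0.390216
  f(a) × f(c) < 0, new interval: [-1.028125, -0.950313]
Iteration 6:
  c_6 = (-1.028125 + (-0.950313))/2 = -0.989219
  f(c_6) = f(-0.989219) = 0.085903
  f(a) × f(c) < 0, new interval: [-1.028125, -0.989219]

After 6 iteration(s), the approximation is c_6 = -0.989219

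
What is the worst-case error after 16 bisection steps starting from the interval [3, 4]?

Bisection error bound: |error| ≤ (b-a)/2^n
|error| ≤ (4 - 3)/2^16 = 1/2^16
|error| ≤ 0.0000152588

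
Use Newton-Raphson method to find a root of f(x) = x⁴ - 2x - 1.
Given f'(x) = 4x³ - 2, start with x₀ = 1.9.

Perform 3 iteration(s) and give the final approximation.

f(x) = x⁴ - 2x - 1
f'(x) = 4x³ - 2
x₀ = 1.9

Newton-Raphson formula: x_{n+1} = x_n - f(x_n)/f'(x_n)

Iteration 1:
  f(1.900000) = 8.232100
  f'(1.900000) = 25.436000
  x_1 = 1.900000 - 8.232100/25.436000 = 1.576360
Iteration 2:
  f(1.576360) = 2.022066
  f'(1.576360) = 13.668465
  x_2 = 1.576360 - 2.022066/13.668465 = 1.428424
Iteration 3:
  f(1.428424) = 0.306361
  f'(1.428424) = 9.658190
  x_3 = 1.428424 - 0.306361/9.658190 = 1.396703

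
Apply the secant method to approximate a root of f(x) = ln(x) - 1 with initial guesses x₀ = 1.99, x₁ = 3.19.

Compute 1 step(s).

f(x) = ln(x) - 1
x₀ = 1.99, x₁ = 3.19

Secant formula: x_{n+1} = x_n - f(x_n)(x_n - x_{n-1})/(f(x_n) - f(x_{n-1}))

Iteration 1:
  f(1.990000) = -0.311865
  f(3.190000) = 0.160021
  x_2 = 3.190000 - 0.160021×(3.190000 - 1.990000)/(0.160021 - (-0.311865))
       = 2.783069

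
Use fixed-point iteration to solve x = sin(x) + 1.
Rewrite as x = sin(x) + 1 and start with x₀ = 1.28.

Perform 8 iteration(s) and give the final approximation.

Equation: x = sin(x) + 1
Fixed-point form: x = sin(x) + 1
x₀ = 1.28

x_1 = g(1.280000) = 1.958016
x_2 = g(1.958016) = 1.925963
x_3 = g(1.925963) = 1.937589
x_4 = g(1.937589) = 1.933482
x_5 = g(1.933482) = 1.934947
x_6 = g(1.934947) = 1.934427
x_7 = g(1.934427) = 1.934612
x_8 = g(1.934612) = 1.934546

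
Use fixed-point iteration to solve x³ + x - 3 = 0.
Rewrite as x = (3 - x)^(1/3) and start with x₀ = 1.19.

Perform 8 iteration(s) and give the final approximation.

Equation: x³ + x - 3 = 0
Fixed-point form: x = (3 - x)^(1/3)
x₀ = 1.19

x_1 = g(1.190000) = 1.218689
x_2 = g(1.218689) = 1.212216
x_3 = g(1.212216) = 1.213682
x_4 = g(1.213682) = 1.213350
x_5 = g(1.213350) = 1.213426
x_6 = g(1.213426) = 1.213409
x_7 = g(1.213409) = 1.213412
x_8 = g(1.213412) = 1.213412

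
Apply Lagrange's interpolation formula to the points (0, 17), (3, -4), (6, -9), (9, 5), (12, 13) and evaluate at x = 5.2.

Lagrange interpolation formula:
P(x) = Σ yᵢ × Lᵢ(x)
where Lᵢ(x) = Π_{j≠i} (x - xⱼ)/(xᵢ - xⱼ)

L_0(5.2) = (5.2 - 3)/(0 - 3) × (5.2 - 6)/(0 - 6) × (5.2 - 9)/(0 - 9) × (5.2 - 12)/(0 - 12) = -0.023394
L_1(5.2) = (5.2 - 0)/(3 - 0) × (5.2 - 6)/(3 - 6) × (5.2 - 9)/(3 - 9) × (5.2 - 12)/(3 - 12) = 0.221182
L_2(5.2) = (5.2 - 0)/(6 - 0) × (5.2 - 3)/(6 - 3) × (5.2 - 9)/(6 - 9) × (5.2 - 12)/(6 - 12) = 0.912375
L_3(5.2) = (5.2 - 0)/(9 - 0) × (5.2 - 3)/(9 - 3) × (5.2 - 6)/(9 - 6) × (5.2 - 12)/(9 - 12) = -0.128053
L_4(5.2) = (5.2 - 0)/(12 - 0) × (5.2 - 3)/(12 - 3) × (5.2 - 6)/(12 - 6) × (5.2 - 9)/(12 - 9) = 0.017890

P(5.2) = 17×L_0(5.2) + (-4)×L_1(5.2) + (-9)×L_2(5.2) + 5×L_3(5.2) + 13×L_4(5.2)
P(5.2) = -9.901505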